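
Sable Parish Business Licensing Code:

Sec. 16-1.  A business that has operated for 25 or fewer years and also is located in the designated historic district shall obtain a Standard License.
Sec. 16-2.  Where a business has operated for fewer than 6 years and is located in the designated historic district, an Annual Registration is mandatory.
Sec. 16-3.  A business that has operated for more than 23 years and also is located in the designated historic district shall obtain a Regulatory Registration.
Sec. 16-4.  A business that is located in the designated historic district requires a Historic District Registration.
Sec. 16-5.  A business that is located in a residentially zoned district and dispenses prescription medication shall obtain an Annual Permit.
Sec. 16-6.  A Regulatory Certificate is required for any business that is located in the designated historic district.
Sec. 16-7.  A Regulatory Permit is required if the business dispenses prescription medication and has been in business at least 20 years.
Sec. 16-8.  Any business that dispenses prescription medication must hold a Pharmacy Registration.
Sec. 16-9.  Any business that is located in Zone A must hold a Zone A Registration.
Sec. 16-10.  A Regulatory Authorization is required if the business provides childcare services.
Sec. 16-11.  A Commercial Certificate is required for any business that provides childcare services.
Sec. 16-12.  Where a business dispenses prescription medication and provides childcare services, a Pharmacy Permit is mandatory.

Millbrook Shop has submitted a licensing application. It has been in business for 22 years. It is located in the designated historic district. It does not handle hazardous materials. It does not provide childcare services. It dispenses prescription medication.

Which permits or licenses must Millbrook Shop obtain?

Sec. 16-1. years in business 22 ≤ 25; is located in the designated historic district → Standard License required.
Sec. 16-2. years in business 22 ≥ 6; is located in the designated historic district → Annual Registration not required.
Sec. 16-3. years in business 22 ≤ 23; is located in the designated historic district → Regulatory Registration not required.
Sec. 16-4. is located in the designated historic district → Historic District Registration required.
Sec. 16-5. is located in the designated historic district (not: is located in a residentially zoned district); dispenses prescription medication → Annual Permit not required.
Sec. 16-6. is located in the designated historic district → Regulatory Certificate required.
Sec. 16-7. dispenses prescription medication; years in business 22 ≥ 20 → Regulatory Permit required.
Sec. 16-8. dispenses prescription medication → Pharmacy Registration required.
Sec. 16-9. is located in the designated historic district (not: is located in Zone A) → Zone A Registration not required.
Sec. 16-10. does not provide childcare services → Regulatory Authorization not required.
Sec. 16-11. does not provide childcare services → Commercial Certificate not required.
Sec. 16-12. dispenses prescription medication; does not provide childcare services → Pharmacy Permit not required.

Historic District Registration, Pharmacy Registration, Regulatory Certificate, Regulatory Permit, Standard License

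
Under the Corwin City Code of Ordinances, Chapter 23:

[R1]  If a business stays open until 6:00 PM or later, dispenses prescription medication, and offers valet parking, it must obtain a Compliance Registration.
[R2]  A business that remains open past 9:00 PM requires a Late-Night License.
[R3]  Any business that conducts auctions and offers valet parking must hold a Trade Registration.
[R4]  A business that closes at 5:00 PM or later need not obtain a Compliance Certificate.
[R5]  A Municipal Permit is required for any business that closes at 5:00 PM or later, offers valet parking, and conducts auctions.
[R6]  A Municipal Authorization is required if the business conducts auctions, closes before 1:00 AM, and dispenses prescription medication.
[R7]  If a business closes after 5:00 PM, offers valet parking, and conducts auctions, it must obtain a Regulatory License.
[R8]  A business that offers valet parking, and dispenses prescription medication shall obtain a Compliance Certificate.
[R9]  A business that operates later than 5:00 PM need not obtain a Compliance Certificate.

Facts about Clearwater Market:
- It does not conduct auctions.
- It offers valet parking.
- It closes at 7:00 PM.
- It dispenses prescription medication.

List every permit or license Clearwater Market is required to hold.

[R1] closes 7:00 PM, after 6:00 PM; dispenses prescription medication; offers valet parking → Compliance Registration required.
[R2] closes 7:00 PM, at/before 9:00 PM → Late-Night License not required.
[R3] does not conduct auctions; offers valet parking → Trade Registration not required.
[R4] closes 7:00 PM, after 5:00 PM → exempt from Compliance Certificate.
[R5] closes 7:00 PM, after 5:00 PM; offers valet parking; does not conduct auctions → Municipal Permit not required.
[R6] does not conduct auctions; closes 7:00 PM, at/before 1:00 AM; dispenses prescription medication → Municipal Authorization not required.
[R7] closes 7:00 PM, after 5:00 PM; offers valet parking; does not conduct auctions → Regulatory License not required.
[R8] offers valet parking; dispenses prescription medication → Compliance Certificate required.
[R9] closes 7:00 PM, after 5:00 PM → exempt from Compliance Certificate.

Compliance Registration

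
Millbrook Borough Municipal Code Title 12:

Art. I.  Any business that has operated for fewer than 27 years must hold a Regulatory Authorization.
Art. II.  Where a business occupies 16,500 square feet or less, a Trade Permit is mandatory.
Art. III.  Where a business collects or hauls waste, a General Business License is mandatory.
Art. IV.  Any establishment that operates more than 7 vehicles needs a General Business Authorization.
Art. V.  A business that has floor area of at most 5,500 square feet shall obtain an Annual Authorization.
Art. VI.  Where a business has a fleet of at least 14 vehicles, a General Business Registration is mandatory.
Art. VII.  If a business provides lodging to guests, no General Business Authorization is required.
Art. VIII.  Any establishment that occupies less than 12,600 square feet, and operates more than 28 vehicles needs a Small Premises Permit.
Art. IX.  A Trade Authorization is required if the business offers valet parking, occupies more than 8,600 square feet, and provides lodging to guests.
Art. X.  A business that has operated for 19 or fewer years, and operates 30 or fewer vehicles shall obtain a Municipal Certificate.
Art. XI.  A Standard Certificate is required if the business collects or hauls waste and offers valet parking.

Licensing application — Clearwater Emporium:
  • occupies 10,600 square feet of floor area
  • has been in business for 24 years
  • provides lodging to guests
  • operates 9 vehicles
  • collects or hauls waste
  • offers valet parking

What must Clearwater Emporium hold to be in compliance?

General Business License, Regulatory Authorization, Standard Certificate, Trade Authorization, Trade Permit

Art. I. years in business 24 < 27 → Regulatory Authorization required.
Art. II. floor area 10,600 square feet ≤ 16,500 square feet → Trade Permit required.
Art. III. collects or hauls waste → General Business License required.
Art. IV. vehicles 9 > 7 → General Business Authorization required.
Art. V. floor area 10,600 square feet > 5,500 square feet → Annual Authorization not required.
Art. VI. vehicles 9 < 14 → General Business Registration not required.
Art. VII. provides lodging to guests → exempt from General Business Authorization.
Art. VIII. floor area 10,600 square feet < 12,600 square feet; vehicles 9 ≤ 28 → Small Premises Permit not required.
Art. IX. offers valet parking; floor area 10,600 square feet > 8,600 square feet; provides lodging to guests → Trade Authorization required.
Art. X. years in business 24 > 19; vehicles 9 ≤ 30 → Municipal Certificate not required.
Art. XI. collects or hauls waste; offers valet parking → Standard Certificate required.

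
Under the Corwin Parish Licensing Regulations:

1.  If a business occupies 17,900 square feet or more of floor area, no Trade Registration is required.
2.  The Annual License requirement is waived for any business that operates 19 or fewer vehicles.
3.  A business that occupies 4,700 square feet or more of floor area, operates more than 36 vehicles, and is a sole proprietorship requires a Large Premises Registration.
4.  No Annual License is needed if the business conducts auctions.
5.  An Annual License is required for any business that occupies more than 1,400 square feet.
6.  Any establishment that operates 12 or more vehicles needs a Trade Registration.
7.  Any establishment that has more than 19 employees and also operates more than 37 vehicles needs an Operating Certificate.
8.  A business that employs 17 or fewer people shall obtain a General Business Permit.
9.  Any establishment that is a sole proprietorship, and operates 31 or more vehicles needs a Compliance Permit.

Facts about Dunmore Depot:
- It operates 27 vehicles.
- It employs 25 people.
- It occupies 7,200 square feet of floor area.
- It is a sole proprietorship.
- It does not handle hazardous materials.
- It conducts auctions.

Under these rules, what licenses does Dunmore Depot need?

1. floor area 7,200 square feet < 17,900 square feet → Trade Registration exemption does not apply.
2. vehicles 27 > 19 → Annual License exemption does not apply.
3. floor area 7,200 square feet ≥ 4,700 square feet; vehicles 27 ≤ 36; is a sole proprietorship → Large Premises Registration not required.
4. conducts auctions → exempt from Annual License.
5. floor area 7,200 square feet > 1,400 square feet → Annual License required.
6. vehicles 27 ≥ 12 → Trade Registration required.
7. employees 25 > 19; vehicles 27 ≤ 37 → Operating Certificate not required.
8. employees 25 > 17 → General Business Permit not required.
9. is a sole proprietorship; vehicles 27 < 31 → Compliance Permit not required.

Trade Registration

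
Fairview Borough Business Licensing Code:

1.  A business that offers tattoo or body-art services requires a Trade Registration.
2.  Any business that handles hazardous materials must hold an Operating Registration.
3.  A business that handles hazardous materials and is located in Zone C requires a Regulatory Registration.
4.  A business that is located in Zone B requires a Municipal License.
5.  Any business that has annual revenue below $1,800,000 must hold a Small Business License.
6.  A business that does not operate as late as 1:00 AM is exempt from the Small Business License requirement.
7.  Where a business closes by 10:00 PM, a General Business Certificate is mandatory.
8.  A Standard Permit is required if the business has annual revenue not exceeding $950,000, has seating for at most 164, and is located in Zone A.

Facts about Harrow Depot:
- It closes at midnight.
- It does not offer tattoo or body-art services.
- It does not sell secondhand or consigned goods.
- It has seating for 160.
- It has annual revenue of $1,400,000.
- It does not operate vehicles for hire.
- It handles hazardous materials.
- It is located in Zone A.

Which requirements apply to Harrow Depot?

Operating Registration

1. does not offer tattoo or body-art services → Trade Registration not required.
2. handles hazardous materials → Operating Registration required.
3. handles hazardous materials; is located in Zone A (not: is located in Zone C) → Regulatory Registration not required.
4. is located in Zone A (not: is located in Zone B) → Municipal License not required.
5. revenue $1,400,000 < $1,800,000 → Small Business License required.
6. closes midnight, at/before 1:00 AM → exempt from Small Business License.
7. closes midnight, after 10:00 PM → General Business Certificate not required.
8. revenue $1,400,000 > $950,000; seating 160 ≤ 164; is located in Zone A → Standard Permit not required.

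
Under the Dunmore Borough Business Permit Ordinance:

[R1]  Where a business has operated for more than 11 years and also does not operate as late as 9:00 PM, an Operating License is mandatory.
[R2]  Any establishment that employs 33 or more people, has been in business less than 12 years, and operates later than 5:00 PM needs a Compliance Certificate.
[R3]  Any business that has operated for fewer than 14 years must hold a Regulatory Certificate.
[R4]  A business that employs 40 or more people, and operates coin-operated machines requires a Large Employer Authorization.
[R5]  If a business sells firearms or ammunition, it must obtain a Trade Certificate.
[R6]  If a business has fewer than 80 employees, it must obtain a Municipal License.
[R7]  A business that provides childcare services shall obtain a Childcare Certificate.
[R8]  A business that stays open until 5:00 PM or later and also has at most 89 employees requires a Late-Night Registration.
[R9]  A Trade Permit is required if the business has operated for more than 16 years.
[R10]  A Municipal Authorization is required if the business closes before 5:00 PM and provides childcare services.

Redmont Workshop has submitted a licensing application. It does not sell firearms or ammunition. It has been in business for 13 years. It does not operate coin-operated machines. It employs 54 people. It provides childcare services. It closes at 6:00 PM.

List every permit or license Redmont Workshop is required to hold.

Childcare Certificate, Late-Night Registration, Municipal License, Operating License, Regulatory Certificate

[R1] years in business 13 > 11; closes 6:00 PM, at/before 9:00 PM → Operating License required.
[R2] employees 54 ≥ 33; years in business 13 ≥ 12; closes 6:00 PM, after 5:00 PM → Compliance Certificate not required.
[R3] years in business 13 < 14 → Regulatory Certificate required.
[R4] employees 54 ≥ 40; does not operate coin-operated machines → Large Employer Authorization not required.
[R5] does not sell firearms or ammunition → Trade Certificate not required.
[R6] employees 54 < 80 → Municipal License required.
[R7] provides childcare services → Childcare Certificate required.
[R8] closes 6:00 PM, after 5:00 PM; employees 54 ≤ 89 → Late-Night Registration required.
[R9] years in business 13 ≤ 16 → Trade Permit not required.
[R10] closes 6:00 PM, after 5:00 PM; provides childcare services → Municipal Authorization not required.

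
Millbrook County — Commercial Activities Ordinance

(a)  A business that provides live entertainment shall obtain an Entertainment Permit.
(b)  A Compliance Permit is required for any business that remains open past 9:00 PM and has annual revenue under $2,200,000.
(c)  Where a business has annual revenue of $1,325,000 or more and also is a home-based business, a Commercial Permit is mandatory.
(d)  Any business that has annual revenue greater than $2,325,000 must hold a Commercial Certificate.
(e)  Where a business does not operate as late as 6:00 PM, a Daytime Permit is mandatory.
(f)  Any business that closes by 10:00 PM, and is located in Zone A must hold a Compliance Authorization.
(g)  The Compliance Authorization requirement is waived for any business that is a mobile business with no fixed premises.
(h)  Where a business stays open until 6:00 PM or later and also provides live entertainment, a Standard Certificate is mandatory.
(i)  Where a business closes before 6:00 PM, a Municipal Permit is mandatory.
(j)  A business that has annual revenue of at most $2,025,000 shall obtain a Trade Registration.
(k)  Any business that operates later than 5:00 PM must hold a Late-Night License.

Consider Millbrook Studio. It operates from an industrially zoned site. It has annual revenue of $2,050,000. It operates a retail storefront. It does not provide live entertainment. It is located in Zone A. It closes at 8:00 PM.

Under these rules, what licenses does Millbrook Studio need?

Compliance Authorization, Late-Night License

(a) does not provide live entertainment → Entertainment Permit not required.
(b) closes 8:00 PM, at/before 9:00 PM; revenue $2,050,000 < $2,200,000 → Compliance Permit not required.
(c) revenue $2,050,000 ≥ $1,325,000; operates from an industrially zoned site (not: is a home-based business) → Commercial Permit not required.
(d) revenue $2,050,000 ≤ $2,325,000 → Commercial Certificate not required.
(e) closes 8:00 PM, after 6:00 PM → Daytime Permit not required.
(f) closes 8:00 PM, at/before 10:00 PM; is located in Zone A → Compliance Authorization required.
(g) operates from an industrially zoned site (not: is a mobile business with no fixed premises) → Compliance Authorization exemption does not apply.
(h) closes 8:00 PM, after 6:00 PM; does not provide live entertainment → Standard Certificate not required.
(i) closes 8:00 PM, after 6:00 PM → Municipal Permit not required.
(j) revenue $2,050,000 > $2,025,000 → Trade Registration not required.
(k) closes 8:00 PM, after 5:00 PM → Late-Night License required.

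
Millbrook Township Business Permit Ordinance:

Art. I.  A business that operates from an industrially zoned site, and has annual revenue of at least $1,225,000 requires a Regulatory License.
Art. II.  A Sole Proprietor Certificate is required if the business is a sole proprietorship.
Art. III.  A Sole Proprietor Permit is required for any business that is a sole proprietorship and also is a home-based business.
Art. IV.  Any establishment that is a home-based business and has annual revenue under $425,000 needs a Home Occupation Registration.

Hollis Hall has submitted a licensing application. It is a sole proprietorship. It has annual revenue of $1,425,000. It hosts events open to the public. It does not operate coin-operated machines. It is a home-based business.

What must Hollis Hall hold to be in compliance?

Art. I. is a home-based business (not: operates from an industrially zoned site); revenue $1,425,000 ≥ $1,225,000 → Regulatory License not required.
Art. II. is a sole proprietorship → Sole Proprietor Certificate required.
Art. III. is a sole proprietorship; is a home-based business → Sole Proprietor Permit required.
Art. IV. is a home-based business; revenue $1,425,000 ≥ $425,000 → Home Occupation Registration not required.

Sole Proprietor Certificate, Sole Proprietor Permit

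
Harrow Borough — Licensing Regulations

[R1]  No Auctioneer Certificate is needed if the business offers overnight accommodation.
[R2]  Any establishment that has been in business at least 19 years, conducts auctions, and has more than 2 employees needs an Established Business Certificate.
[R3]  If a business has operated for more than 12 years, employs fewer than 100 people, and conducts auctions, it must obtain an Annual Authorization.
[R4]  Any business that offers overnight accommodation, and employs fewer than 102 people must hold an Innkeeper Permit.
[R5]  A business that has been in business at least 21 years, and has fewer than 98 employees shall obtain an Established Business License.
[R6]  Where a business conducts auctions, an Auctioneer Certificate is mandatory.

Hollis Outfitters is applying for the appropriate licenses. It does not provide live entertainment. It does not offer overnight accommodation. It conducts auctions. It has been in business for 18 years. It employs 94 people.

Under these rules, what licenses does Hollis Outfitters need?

[R1] does not offer overnight accommodation → Auctioneer Certificate exemption does not apply.
[R2] years in business 18 < 19; conducts auctions; employees 94 > 2 → Established Business Certificate not required.
[R3] years in business 18 > 12; employees 94 < 100; conducts auctions → Annual Authorization required.
[R4] does not offer overnight accommodation; employees 94 < 102 → Innkeeper Permit not required.
[R5] years in business 18 < 21; employees 94 < 98 → Established Business License not required.
[R6] conducts auctions → Auctioneer Certificate required.

Annual Authorization, Auctioneer Certificate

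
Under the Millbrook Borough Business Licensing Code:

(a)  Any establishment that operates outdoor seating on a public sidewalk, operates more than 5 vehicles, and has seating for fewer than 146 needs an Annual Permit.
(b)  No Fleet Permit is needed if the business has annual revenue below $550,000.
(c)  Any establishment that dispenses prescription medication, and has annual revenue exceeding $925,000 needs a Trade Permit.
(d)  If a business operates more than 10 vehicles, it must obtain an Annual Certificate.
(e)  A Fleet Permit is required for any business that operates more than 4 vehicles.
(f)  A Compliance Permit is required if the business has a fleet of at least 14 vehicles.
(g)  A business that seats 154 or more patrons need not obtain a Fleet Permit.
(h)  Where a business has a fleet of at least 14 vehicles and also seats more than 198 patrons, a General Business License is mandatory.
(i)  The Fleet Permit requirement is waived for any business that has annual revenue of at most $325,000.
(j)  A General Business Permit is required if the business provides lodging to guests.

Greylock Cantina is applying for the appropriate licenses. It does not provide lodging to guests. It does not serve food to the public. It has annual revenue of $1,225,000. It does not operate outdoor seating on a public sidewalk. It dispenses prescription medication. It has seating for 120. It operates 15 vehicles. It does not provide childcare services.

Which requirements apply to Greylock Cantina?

(a) does not operate outdoor seating on a public sidewalk; vehicles 15 > 5; seating 120 < 146 → Annual Permit not required.
(b) revenue $1,225,000 ≥ $550,000 → Fleet Permit exemption does not apply.
(c) dispenses prescription medication; revenue $1,225,000 > $925,000 → Trade Permit required.
(d) vehicles 15 > 10 → Annual Certificate required.
(e) vehicles 15 > 4 → Fleet Permit required.
(f) vehicles 15 ≥ 14 → Compliance Permit required.
(g) seating 120 < 154 → Fleet Permit exemption does not apply.
(h) vehicles 15 ≥ 14; seating 120 ≤ 198 → General Business License not required.
(i) revenue $1,225,000 > $325,000 → Fleet Permit exemption does not apply.
(j) does not provide lodging to guests → General Business Permit not required.

Annual Certificate, Compliance Permit, Fleet Permit, Trade Permit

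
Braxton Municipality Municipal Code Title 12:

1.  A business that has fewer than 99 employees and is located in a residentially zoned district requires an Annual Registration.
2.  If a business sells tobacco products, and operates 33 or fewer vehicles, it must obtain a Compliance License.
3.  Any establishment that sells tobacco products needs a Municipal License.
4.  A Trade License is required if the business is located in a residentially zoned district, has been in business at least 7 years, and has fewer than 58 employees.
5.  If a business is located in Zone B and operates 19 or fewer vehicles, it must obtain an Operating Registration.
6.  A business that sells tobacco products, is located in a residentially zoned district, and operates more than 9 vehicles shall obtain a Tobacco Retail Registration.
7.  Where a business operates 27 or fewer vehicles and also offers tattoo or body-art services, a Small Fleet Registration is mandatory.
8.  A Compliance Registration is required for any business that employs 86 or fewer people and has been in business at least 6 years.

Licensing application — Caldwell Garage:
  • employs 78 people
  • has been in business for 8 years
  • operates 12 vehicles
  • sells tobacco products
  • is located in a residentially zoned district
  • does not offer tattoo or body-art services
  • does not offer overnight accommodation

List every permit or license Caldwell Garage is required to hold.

Annual Registration, Compliance License, Compliance Registration, Municipal License, Tobacco Retail Registration

1. employees 78 < 99; is located in a residentially zoned district → Annual Registration required.
2. sells tobacco products; vehicles 12 ≤ 33 → Compliance License required.
3. sells tobacco products → Municipal License required.
4. is located in a residentially zoned district; years in business 8 ≥ 7; employees 78 ≥ 58 → Trade License not required.
5. is located in a residentially zoned district (not: is located in Zone B); vehicles 12 ≤ 19 → Operating Registration not required.
6. sells tobacco products; is located in a residentially zoned district; vehicles 12 > 9 → Tobacco Retail Registration required.
7. vehicles 12 ≤ 27; does not offer tattoo or body-art services → Small Fleet Registration not required.
8. employees 78 ≤ 86; years in business 8 ≥ 6 → Compliance Registration required.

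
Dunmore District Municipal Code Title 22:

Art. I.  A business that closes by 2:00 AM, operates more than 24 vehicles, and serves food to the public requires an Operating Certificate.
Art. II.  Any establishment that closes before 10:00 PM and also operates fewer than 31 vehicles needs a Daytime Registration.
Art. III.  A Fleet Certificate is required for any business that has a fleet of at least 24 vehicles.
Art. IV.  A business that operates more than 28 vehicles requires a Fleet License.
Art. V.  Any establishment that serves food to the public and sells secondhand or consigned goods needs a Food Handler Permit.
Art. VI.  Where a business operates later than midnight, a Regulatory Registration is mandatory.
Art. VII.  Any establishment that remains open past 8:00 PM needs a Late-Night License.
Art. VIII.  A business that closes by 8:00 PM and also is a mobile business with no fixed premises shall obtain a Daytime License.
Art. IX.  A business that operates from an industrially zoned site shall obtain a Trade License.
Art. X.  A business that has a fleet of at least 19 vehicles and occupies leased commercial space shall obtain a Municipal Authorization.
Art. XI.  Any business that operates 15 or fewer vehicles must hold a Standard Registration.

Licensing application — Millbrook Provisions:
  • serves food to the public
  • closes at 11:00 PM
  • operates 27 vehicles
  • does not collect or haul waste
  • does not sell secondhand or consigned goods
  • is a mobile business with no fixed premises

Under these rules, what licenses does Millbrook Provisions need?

Art. I. closes 11:00 PM, at/before 2:00 AM; vehicles 27 > 24; serves food to the public → Operating Certificate required.
Art. II. closes 11:00 PM, after 10:00 PM; vehicles 27 < 31 → Daytime Registration not required.
Art. III. vehicles 27 ≥ 24 → Fleet Certificate required.
Art. IV. vehicles 27 ≤ 28 → Fleet License not required.
Art. V. serves food to the public; does not sell secondhand or consigned goods → Food Handler Permit not required.
Art. VI. closes 11:00 PM, at/before midnight → Regulatory Registration not required.
Art. VII. closes 11:00 PM, after 8:00 PM → Late-Night License required.
Art. VIII. closes 11:00 PM, after 8:00 PM; is a mobile business with no fixed premises → Daytime License not required.
Art. IX. is a mobile business with no fixed premises (not: operates from an industrially zoned site) → Trade License not required.
Art. X. vehicles 27 ≥ 19; is a mobile business with no fixed premises (not: occupies leased commercial space) → Municipal Authorization not required.
Art. XI. vehicles 27 > 15 → Standard Registration not required.

Fleet Certificate, Late-Night License, Operating Certificate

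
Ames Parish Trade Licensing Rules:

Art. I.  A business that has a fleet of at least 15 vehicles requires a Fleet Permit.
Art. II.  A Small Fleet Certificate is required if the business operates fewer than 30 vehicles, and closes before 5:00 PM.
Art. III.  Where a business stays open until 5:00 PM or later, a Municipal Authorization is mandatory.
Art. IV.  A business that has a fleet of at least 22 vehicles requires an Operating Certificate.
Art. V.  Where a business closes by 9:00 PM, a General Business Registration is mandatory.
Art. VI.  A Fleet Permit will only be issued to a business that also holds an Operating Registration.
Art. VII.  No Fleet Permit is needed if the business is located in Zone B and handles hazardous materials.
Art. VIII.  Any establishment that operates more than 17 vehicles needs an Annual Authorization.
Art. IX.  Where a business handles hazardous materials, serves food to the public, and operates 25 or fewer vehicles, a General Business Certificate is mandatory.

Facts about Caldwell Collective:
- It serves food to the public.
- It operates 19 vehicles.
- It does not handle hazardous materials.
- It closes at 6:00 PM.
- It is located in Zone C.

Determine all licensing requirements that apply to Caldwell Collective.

Annual Authorization, Fleet Permit, General Business Registration, Municipal Authorization, Operating Registration

Art. I. vehicles 19 ≥ 15 → Fleet Permit required.
Art. II. vehicles 19 < 30; closes 6:00 PM, after 5:00 PM → Small Fleet Certificate not required.
Art. III. closes 6:00 PM, after 5:00 PM → Municipal Authorization required.
Art. IV. vehicles 19 < 22 → Operating Certificate not required.
Art. V. closes 6:00 PM, at/before 9:00 PM → General Business Registration required.
Art. VI. Fleet Permit is required → Operating Registration also required.
Art. VII. is located in Zone C (not: is located in Zone B); does not handle hazardous materials → Fleet Permit exemption does not apply.
Art. VIII. vehicles 19 > 17 → Annual Authorization required.
Art. IX. does not handle hazardous materials; serves food to the public; vehicles 19 ≤ 25 → General Business Certificate not required.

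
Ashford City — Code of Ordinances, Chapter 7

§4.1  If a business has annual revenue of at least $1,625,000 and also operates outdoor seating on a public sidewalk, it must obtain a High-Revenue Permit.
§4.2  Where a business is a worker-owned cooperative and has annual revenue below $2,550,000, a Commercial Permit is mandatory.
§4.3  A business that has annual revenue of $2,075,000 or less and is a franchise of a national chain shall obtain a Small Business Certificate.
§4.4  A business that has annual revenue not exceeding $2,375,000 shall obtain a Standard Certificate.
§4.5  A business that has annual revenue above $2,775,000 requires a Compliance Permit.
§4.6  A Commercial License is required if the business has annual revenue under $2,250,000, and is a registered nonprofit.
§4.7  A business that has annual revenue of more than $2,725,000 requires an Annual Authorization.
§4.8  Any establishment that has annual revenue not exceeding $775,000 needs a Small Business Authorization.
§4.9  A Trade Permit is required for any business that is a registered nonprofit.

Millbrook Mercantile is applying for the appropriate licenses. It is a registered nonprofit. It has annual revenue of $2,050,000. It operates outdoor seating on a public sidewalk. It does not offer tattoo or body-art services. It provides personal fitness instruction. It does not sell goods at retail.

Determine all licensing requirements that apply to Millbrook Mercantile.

Commercial License, High-Revenue Permit, Standard Certificate, Trade Permit

§4.1 revenue $2,050,000 ≥ $1,625,000; operates outdoor seating on a public sidewalk → High-Revenue Permit required.
§4.2 is a registered nonprofit (not: is a worker-owned cooperative); revenue $2,050,000 < $2,550,000 → Commercial Permit not required.
§4.3 revenue $2,050,000 ≤ $2,075,000; is a registered nonprofit (not: is a franchise of a national chain) → Small Business Certificate not required.
§4.4 revenue $2,050,000 ≤ $2,375,000 → Standard Certificate required.
§4.5 revenue $2,050,000 ≤ $2,775,000 → Compliance Permit not required.
§4.6 revenue $2,050,000 < $2,250,000; is a registered nonprofit → Commercial License required.
§4.7 revenue $2,050,000 ≤ $2,725,000 → Annual Authorization not required.
§4.8 revenue $2,050,000 > $775,000 → Small Business Authorization not required.
§4.9 is a registered nonprofit → Trade Permit required.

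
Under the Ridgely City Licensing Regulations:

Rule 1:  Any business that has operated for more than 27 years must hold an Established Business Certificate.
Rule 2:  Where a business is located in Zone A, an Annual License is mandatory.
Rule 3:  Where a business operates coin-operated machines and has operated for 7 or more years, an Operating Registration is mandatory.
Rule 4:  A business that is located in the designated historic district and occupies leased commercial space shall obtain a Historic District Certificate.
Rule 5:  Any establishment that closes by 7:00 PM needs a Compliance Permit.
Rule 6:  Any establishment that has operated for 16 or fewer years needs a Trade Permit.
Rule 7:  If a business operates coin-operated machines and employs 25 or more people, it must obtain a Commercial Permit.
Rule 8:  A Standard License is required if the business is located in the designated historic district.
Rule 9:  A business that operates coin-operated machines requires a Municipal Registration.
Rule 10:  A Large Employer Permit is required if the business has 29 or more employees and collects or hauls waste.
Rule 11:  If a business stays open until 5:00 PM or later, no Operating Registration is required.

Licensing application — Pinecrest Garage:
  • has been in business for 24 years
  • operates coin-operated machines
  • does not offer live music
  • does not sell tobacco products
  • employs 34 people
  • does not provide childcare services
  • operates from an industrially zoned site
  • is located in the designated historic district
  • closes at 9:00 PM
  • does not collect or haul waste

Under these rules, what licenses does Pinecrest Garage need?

Rule 1: years in business 24 ≤ 27 → Established Business Certificate not required.
Rule 2: is located in the designated historic district (not: is located in Zone A) → Annual License not required.
Rule 3: operates coin-operated machines; years in business 24 ≥ 7 → Operating Registration required.
Rule 4: is located in the designated historic district; operates from an industrially zoned site (not: occupies leased commercial space) → Historic District Certificate not required.
Rule 5: closes 9:00 PM, after 7:00 PM → Compliance Permit not required.
Rule 6: years in business 24 > 16 → Trade Permit not required.
Rule 7: operates coin-operated machines; employees 34 ≥ 25 → Commercial Permit required.
Rule 8: is located in the designated historic district → Standard License required.
Rule 9: operates coin-operated machines → Municipal Registration required.
Rule 10: employees 34 ≥ 29; does not collect or haul waste → Large Employer Permit not required.
Rule 11: closes 9:00 PM, after 5:00 PM → exempt from Operating Registration.

Commercial Permit, Municipal Registration, Standard License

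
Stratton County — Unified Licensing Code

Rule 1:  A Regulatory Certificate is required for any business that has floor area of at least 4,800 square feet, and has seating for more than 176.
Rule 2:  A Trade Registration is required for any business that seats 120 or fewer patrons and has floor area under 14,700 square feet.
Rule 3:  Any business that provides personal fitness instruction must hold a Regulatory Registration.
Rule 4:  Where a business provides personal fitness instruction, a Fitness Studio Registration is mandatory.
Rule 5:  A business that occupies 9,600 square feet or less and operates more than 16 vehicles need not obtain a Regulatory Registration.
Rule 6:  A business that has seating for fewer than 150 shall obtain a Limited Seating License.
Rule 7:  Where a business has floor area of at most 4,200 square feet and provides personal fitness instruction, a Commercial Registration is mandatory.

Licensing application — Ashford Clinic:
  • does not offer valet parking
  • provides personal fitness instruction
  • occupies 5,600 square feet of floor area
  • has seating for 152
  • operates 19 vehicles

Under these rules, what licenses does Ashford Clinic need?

Fitness Studio Registration

Rule 1: floor area 5,600 square feet ≥ 4,800 square feet; seating 152 ≤ 176 → Regulatory Certificate not required.
Rule 2: seating 152 > 120; floor area 5,600 square feet < 14,700 square feet → Trade Registration not required.
Rule 3: provides personal fitness instruction → Regulatory Registration required.
Rule 4: provides personal fitness instruction → Fitness Studio Registration required.
Rule 5: floor area 5,600 square feet ≤ 9,600 square feet; vehicles 19 > 16 → exempt from Regulatory Registration.
Rule 6: seating 152 ≥ 150 → Limited Seating License not required.
Rule 7: floor area 5,600 square feet > 4,200 square feet; provides personal fitness instruction → Commercial Registration not required.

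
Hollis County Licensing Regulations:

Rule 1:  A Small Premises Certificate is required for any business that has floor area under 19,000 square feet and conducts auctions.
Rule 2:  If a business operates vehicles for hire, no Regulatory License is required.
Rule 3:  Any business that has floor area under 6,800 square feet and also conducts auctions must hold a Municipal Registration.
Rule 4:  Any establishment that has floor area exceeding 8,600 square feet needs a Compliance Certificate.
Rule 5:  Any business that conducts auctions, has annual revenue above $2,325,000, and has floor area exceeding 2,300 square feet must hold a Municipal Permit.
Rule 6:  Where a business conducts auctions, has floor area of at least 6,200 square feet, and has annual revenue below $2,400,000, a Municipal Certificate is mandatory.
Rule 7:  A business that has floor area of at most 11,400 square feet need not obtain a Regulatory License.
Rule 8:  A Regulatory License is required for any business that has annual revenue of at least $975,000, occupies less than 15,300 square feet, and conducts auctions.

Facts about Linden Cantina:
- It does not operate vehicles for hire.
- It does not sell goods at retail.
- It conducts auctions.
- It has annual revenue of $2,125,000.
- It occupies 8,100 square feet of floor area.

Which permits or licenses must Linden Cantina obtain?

Rule 1: floor area 8,100 square feet < 19,000 square feet; conducts auctions → Small Premises Certificate required.
Rule 2: does not operate vehicles for hire → Regulatory License exemption does not apply.
Rule 3: floor area 8,100 square feet ≥ 6,800 square feet; conducts auctions → Municipal Registration not required.
Rule 4: floor area 8,100 square feet ≤ 8,600 square feet → Compliance Certificate not required.
Rule 5: conducts auctions; revenue $2,125,000 ≤ $2,325,000; floor area 8,100 square feet > 2,300 square feet → Municipal Permit not required.
Rule 6: conducts auctions; floor area 8,100 square feet ≥ 6,200 square feet; revenue $2,125,000 < $2,400,000 → Municipal Certificate required.
Rule 7: floor area 8,100 square feet ≤ 11,400 square feet → exempt from Regulatory License.
Rule 8: revenue $2,125,000 ≥ $975,000; floor area 8,100 square feet < 15,300 square feet; conducts auctions → Regulatory License required.

Municipal Certificate, Small Premises Certificate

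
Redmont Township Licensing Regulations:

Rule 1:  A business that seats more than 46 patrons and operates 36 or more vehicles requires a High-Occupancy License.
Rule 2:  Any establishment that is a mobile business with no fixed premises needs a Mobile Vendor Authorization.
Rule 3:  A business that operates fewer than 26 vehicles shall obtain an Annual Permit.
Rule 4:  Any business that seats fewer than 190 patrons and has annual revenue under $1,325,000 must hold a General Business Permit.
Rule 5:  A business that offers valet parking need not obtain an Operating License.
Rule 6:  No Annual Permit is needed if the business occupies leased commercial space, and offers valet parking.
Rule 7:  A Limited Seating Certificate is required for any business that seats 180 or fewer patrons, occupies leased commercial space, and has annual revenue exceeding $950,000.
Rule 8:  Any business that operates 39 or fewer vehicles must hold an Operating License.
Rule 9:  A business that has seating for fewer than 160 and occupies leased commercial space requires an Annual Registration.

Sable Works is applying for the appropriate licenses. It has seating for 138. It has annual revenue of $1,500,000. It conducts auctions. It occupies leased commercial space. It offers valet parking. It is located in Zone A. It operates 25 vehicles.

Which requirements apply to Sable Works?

Annual Registration, Limited Seating Certificate

Rule 1: seating 138 > 46; vehicles 25 < 36 → High-Occupancy License not required.
Rule 2: occupies leased commercial space (not: is a mobile business with no fixed premises) → Mobile Vendor Authorization not required.
Rule 3: vehicles 25 < 26 → Annual Permit required.
Rule 4: seating 138 < 190; revenue $1,500,000 ≥ $1,325,000 → General Business Permit not required.
Rule 5: offers valet parking → exempt from Operating License.
Rule 6: occupies leased commercial space; offers valet parking → exempt from Annual Permit.
Rule 7: seating 138 ≤ 180; occupies leased commercial space; revenue $1,500,000 > $950,000 → Limited Seating Certificate required.
Rule 8: vehicles 25 ≤ 39 → Operating License required.
Rule 9: seating 138 < 160; occupies leased commercial space → Annual Registration required.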